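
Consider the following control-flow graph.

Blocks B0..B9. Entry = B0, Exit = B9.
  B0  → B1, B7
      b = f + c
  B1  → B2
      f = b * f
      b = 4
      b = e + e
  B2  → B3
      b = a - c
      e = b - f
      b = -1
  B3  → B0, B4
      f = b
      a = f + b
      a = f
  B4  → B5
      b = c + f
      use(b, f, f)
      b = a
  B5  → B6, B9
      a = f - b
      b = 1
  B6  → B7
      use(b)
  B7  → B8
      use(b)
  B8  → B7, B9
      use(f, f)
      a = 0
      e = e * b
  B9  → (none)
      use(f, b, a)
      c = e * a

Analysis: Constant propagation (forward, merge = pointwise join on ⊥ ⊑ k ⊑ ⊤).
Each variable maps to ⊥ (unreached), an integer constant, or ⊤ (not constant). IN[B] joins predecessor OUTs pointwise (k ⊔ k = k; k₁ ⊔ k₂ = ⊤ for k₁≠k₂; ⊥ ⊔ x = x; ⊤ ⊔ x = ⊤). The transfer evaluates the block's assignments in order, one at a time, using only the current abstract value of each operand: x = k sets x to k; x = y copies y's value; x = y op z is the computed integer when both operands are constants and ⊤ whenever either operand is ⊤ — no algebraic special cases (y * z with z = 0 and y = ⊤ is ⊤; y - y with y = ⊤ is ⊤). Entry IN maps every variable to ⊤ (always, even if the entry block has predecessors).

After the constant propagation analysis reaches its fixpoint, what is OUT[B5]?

Per-block solution:
  B0: | IN=(all ⊤) | OUT=(all ⊤)
  B1: | IN=(all ⊤) | OUT=(all ⊤)
  B2: | IN=(all ⊤) | OUT={b:-1; rest ⊤}
  B3: | IN={b:-1; rest ⊤} | OUT={a:-1, b:-1, f:-1; rest ⊤}
  B4: | IN={a:-1, b:-1, f:-1; rest ⊤} | OUT={a:-1, b:-1, f:-1; rest ⊤}
  B5: | IN={a:-1, b:-1, f:-1; rest ⊤} | OUT={a:0, b:1, f:-1; rest ⊤}
  B6: | IN={a:0, b:1, f:-1; rest ⊤} | OUT={a:0, b:1, f:-1; rest ⊤}
  B7: | IN=(all ⊤) | OUT=(all ⊤)
  B8: | IN=(all ⊤) | OUT={a:0; rest ⊤}
  B9: | IN={a:0; rest ⊤} | OUT={a:0; rest ⊤}

Merge at B5: IN[B5] = OUT[B4] = {a: -1, b: -1, c: ⊤, d: ⊤, e: ⊤, f: -1}
Applying B5's transfer function to that IN value gives OUT[B5] (row B5 above).

Answer: {a: 0, b: 1, c: ⊤, d: ⊤, e: ⊤, f: -1}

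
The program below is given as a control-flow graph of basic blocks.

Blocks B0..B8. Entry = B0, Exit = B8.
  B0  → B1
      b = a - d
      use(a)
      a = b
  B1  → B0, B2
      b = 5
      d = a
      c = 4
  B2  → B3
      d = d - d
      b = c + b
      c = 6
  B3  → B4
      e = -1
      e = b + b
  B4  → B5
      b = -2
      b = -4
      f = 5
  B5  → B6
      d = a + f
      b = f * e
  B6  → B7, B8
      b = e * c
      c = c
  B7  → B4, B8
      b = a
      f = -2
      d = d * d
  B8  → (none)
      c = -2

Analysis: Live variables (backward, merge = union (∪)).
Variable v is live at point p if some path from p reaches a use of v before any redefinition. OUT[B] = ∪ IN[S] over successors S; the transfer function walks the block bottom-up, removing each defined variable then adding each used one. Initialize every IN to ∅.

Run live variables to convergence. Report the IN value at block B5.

Answer: {a, c, e, f}

Working:
Converged values:
  B0:   IN={a, d}   OUT={a}
  B1:   IN={a}   OUT={a, b, c, d}
  B2:   IN={a, b, c, d}   OUT={a, b, c}
  B3:   IN={a, b, c}   OUT={a, c, e}
  B4:   IN={a, c, e}   OUT={a, c, e, f}
  B5:   IN={a, c, e, f}   OUT={a, c, d, e}
  B6:   IN={a, c, d, e}   OUT={a, c, d, e}
  B7:   IN={a, c, d, e}   OUT={a, c, e}
  B8:   IN={}   OUT={}

Merge at B5: OUT[B5] = IN[B6] = {a, c, d, e}
Applying B5's transfer function to that OUT value gives IN[B5] (row B5 above).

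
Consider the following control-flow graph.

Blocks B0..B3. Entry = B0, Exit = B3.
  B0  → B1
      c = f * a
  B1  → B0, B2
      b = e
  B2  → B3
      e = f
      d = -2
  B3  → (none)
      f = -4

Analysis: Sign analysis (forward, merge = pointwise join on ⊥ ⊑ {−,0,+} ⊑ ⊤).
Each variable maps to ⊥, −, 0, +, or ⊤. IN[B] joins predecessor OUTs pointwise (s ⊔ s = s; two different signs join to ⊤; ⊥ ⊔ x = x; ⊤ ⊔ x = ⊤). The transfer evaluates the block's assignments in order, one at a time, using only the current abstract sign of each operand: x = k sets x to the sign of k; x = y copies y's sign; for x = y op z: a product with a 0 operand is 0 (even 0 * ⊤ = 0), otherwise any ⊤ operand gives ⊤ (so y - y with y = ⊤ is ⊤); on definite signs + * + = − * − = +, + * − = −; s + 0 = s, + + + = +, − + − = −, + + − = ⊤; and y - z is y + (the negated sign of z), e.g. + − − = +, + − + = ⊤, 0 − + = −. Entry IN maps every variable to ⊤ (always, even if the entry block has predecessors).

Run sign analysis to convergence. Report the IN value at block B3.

Answer: {a: ⊤, b: ⊤, c: ⊤, d: -, e: ⊤, f: ⊤}

Derivation:
Per-block solution:
  B0:  IN=(all ⊤)  OUT=(all ⊤)
  B1:  IN=(all ⊤)  OUT=(all ⊤)
  B2:  IN=(all ⊤)  OUT={d:-; rest ⊤}
  B3:  IN={d:-; rest ⊤}  OUT={d:-, f:-; rest ⊤}

Merge at B3: IN[B3] = OUT[B2] = {a: ⊤, b: ⊤, c: ⊤, d: -, e: ⊤, f: ⊤}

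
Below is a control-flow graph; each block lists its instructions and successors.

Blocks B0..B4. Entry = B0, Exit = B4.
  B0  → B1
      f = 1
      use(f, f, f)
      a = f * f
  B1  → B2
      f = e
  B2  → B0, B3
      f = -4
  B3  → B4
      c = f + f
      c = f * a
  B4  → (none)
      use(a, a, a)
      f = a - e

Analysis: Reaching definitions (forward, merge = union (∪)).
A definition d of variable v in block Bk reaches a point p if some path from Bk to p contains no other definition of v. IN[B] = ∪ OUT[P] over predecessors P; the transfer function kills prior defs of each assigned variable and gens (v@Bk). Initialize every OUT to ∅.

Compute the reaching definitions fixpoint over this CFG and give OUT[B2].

Per-block solution:
  B0:   IN={a@B0, f@B2}   OUT={a@B0, f@B0}
  B1:   IN={a@B0, f@B0}   OUT={a@B0, f@B1}
  B2:   IN={a@B0, f@B1}   OUT={a@B0, f@B2}
  B3:   IN={a@B0, f@B2}   OUT={a@B0, c@B3, f@B2}
  B4:   IN={a@B0, c@B3, f@B2}   OUT={a@B0, c@B3, f@B4}

Merge at B2: IN[B2] = OUT[B1] = {a@B0, f@B1}
Applying B2's transfer function to that IN value gives OUT[B2] (row B2 above).

Answer: {a@B0, f@B2}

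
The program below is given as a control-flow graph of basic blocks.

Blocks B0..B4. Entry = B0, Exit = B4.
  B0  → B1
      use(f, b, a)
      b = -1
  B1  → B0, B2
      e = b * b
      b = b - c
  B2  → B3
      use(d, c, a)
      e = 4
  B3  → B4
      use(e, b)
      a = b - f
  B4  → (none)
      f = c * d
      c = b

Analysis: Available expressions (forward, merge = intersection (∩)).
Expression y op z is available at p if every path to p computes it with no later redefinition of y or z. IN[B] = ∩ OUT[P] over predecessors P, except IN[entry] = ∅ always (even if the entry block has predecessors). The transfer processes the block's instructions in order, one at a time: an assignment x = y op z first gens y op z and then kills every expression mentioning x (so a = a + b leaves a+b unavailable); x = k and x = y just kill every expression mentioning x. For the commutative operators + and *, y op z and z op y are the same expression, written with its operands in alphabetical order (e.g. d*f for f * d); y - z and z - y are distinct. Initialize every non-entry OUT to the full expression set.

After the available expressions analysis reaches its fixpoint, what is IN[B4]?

Answer: {b-f}

Derivation:
Per-block solution:
  B0:  IN={}  OUT={}
  B1:  IN={}  OUT={}
  B2:  IN={}  OUT={}
  B3:  IN={}  OUT={b-f}
  B4:  IN={b-f}  OUT={}

Merge at B4: IN[B4] = OUT[B3] = {b-f}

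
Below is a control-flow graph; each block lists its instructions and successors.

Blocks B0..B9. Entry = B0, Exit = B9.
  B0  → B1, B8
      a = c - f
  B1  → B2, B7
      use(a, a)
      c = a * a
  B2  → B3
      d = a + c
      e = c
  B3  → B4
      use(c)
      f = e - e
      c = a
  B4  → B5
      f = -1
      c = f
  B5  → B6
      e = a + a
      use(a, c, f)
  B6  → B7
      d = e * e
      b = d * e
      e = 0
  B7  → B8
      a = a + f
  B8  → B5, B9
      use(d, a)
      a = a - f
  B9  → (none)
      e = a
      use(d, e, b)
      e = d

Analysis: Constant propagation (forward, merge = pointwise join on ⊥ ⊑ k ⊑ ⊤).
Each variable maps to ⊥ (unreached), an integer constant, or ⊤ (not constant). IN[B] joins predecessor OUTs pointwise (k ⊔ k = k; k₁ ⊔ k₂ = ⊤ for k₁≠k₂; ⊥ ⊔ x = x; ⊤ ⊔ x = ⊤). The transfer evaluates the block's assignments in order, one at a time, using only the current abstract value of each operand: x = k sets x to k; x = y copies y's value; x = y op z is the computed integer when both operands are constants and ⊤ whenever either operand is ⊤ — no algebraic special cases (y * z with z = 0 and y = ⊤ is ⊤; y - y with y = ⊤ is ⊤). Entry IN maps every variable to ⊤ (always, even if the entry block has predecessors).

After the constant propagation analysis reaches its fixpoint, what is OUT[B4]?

Answer: {a: ⊤, b: ⊤, c: -1, d: ⊤, e: ⊤, f: -1}

Working:
Converged values:
  B0:  IN=(all ⊤)  OUT=(all ⊤)
  B1:  IN=(all ⊤)  OUT=(all ⊤)
  B2:  IN=(all ⊤)  OUT=(all ⊤)
  B3:  IN=(all ⊤)  OUT=(all ⊤)
  B4:  IN=(all ⊤)  OUT={c:-1, f:-1; rest ⊤}
  B5:  IN=(all ⊤)  OUT=(all ⊤)
  B6:  IN=(all ⊤)  OUT={e:0; rest ⊤}
  B7:  IN=(all ⊤)  OUT=(all ⊤)
  B8:  IN=(all ⊤)  OUT=(all ⊤)
  B9:  IN=(all ⊤)  OUT=(all ⊤)

Merge at B4: IN[B4] = OUT[B3] = {a: ⊤, b: ⊤, c: ⊤, d: ⊤, e: ⊤, f: ⊤}
Applying B4's transfer function to that IN value gives OUT[B4] (row B4 above).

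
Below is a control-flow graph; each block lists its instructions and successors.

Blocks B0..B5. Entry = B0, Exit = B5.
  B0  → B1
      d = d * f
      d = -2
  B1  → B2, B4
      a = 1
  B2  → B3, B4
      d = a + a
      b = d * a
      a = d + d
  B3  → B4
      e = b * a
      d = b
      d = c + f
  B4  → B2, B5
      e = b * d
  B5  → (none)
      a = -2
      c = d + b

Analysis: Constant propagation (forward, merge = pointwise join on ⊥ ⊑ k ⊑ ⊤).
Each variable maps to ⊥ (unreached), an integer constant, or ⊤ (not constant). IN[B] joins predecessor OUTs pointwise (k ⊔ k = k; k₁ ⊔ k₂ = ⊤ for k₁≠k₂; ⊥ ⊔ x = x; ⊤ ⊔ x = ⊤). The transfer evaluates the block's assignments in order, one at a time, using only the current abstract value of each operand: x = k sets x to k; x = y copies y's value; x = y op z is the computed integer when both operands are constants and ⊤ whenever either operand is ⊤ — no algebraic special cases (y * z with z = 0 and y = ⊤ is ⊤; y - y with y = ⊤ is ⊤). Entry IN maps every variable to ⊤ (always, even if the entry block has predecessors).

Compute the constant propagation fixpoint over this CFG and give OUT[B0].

Per-block solution:
  B0:  IN=(all ⊤)  OUT={d:-2; rest ⊤}
  B1:  IN={d:-2; rest ⊤}  OUT={a:1, d:-2; rest ⊤}
  B2:  IN=(all ⊤)  OUT=(all ⊤)
  B3:  IN=(all ⊤)  OUT=(all ⊤)
  B4:  IN=(all ⊤)  OUT=(all ⊤)
  B5:  IN=(all ⊤)  OUT={a:-2; rest ⊤}

B0 is the boundary node: IN[B0] = {a: ⊤, b: ⊤, c: ⊤, d: ⊤, e: ⊤, f: ⊤}
Applying B0's transfer function to that IN value gives OUT[B0] (row B0 above).

Answer: {a: ⊤, b: ⊤, c: ⊤, d: -2, e: ⊤, f: ⊤}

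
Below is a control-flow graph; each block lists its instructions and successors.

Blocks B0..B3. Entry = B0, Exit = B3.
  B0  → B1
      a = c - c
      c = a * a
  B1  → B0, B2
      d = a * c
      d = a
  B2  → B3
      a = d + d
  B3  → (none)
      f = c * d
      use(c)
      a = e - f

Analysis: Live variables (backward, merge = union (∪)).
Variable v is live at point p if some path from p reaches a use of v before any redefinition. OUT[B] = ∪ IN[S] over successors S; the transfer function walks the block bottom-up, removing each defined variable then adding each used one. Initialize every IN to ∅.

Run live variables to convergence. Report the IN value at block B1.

Answer: {a, c, e}

Trace:
Per-block solution:
  B0:  IN={c, e}  OUT={a, c, e}
  B1:  IN={a, c, e}  OUT={c, d, e}
  B2:  IN={c, d, e}  OUT={c, d, e}
  B3:  IN={c, d, e}  OUT={}

Merge at B1: OUT[B1] = IN[B0] ⊔ IN[B2] = {c, d, e}
Applying B1's transfer function to that OUT value gives IN[B1] (row B1 above).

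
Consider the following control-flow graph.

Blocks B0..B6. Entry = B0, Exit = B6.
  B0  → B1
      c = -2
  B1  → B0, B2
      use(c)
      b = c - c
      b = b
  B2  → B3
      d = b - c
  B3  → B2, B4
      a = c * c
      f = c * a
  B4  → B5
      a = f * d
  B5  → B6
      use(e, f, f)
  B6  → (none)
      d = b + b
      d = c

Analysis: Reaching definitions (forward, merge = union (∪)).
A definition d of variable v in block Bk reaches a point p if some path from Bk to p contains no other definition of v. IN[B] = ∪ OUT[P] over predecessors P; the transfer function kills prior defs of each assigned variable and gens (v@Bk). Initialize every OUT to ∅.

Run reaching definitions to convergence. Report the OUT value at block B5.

Converged values:
  B0:  IN={b@B1, c@B0}  OUT={b@B1, c@B0}
  B1:  IN={b@B1, c@B0}  OUT={b@B1, c@B0}
  B2:  IN={a@B3, b@B1, c@B0, d@B2, f@B3}  OUT={a@B3, b@B1, c@B0, d@B2, f@B3}
  B3:  IN={a@B3, b@B1, c@B0, d@B2, f@B3}  OUT={a@B3, b@B1, c@B0, d@B2, f@B3}
  B4:  IN={a@B3, b@B1, c@B0, d@B2, f@B3}  OUT={a@B4, b@B1, c@B0, d@B2, f@B3}
  B5:  IN={a@B4, b@B1, c@B0, d@B2, f@B3}  OUT={a@B4, b@B1, c@B0, d@B2, f@B3}
  B6:  IN={a@B4, b@B1, c@B0, d@B2, f@B3}  OUT={a@B4, b@B1, c@B0, d@B6, f@B3}

Merge at B5: IN[B5] = OUT[B4] = {a@B4, b@B1, c@B0, d@B2, f@B3}
Applying B5's transfer function to that IN value gives OUT[B5] (row B5 above).

Answer: {a@B4, b@B1, c@B0, d@B2, f@B3}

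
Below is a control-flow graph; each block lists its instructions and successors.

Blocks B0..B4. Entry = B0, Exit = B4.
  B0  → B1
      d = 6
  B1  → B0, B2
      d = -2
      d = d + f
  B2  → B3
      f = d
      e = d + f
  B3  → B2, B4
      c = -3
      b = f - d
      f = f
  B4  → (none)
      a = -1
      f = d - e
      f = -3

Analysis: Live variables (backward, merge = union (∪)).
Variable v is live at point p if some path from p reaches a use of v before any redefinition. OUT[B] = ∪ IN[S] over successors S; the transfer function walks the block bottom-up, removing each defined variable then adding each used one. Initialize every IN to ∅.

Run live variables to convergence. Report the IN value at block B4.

Fixpoint table:
  B0:  IN={f}  OUT={f}
  B1:  IN={f}  OUT={d, f}
  B2:  IN={d}  OUT={d, e, f}
  B3:  IN={d, e, f}  OUT={d, e}
  B4:  IN={d, e}  OUT={}

B4 is the boundary node: OUT[B4] = {}
Applying B4's transfer function to that OUT value gives IN[B4] (row B4 above).

Answer: {d, e}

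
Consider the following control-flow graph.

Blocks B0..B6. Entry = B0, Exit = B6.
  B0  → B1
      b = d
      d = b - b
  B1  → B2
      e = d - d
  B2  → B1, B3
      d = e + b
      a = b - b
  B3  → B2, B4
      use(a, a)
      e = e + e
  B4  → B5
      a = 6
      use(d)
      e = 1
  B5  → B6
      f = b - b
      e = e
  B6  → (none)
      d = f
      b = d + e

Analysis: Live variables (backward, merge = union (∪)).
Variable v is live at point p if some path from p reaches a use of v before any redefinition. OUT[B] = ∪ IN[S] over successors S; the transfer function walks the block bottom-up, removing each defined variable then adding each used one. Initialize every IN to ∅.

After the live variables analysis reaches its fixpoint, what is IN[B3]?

Answer: {a, b, d, e}

Working:
Fixpoint table:
  B0:  IN={d}  OUT={b, d}
  B1:  IN={b, d}  OUT={b, e}
  B2:  IN={b, e}  OUT={a, b, d, e}
  B3:  IN={a, b, d, e}  OUT={b, d, e}
  B4:  IN={b, d}  OUT={b, e}
  B5:  IN={b, e}  OUT={e, f}
  B6:  IN={e, f}  OUT={}

Merge at B3: OUT[B3] = IN[B2] ⊔ IN[B4] = {b, d, e}
Applying B3's transfer function to that OUT value gives IN[B3] (row B3 above).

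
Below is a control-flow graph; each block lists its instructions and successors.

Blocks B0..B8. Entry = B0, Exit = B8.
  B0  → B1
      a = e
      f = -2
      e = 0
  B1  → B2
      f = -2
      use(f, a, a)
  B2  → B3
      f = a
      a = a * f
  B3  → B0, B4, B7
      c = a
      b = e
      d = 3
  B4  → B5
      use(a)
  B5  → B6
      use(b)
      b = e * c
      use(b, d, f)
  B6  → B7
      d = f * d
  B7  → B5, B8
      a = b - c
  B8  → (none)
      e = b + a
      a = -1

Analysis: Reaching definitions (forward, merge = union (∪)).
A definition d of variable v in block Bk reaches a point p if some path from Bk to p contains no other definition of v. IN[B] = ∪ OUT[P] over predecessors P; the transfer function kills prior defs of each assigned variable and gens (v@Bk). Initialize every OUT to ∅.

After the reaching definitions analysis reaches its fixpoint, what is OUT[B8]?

Converged values:
  B0:  IN={a@B2, b@B3, c@B3, d@B3, e@B0, f@B2}  OUT={a@B0, b@B3, c@B3, d@B3, e@B0, f@B0}
  B1:  IN={a@B0, b@B3, c@B3, d@B3, e@B0, f@B0}  OUT={a@B0, b@B3, c@B3, d@B3, e@B0, f@B1}
  B2:  IN={a@B0, b@B3, c@B3, d@B3, e@B0, f@B1}  OUT={a@B2, b@B3, c@B3, d@B3, e@B0, f@B2}
  B3:  IN={a@B2, b@B3, c@B3, d@B3, e@B0, f@B2}  OUT={a@B2, b@B3, c@B3, d@B3, e@B0, f@B2}
  B4:  IN={a@B2, b@B3, c@B3, d@B3, e@B0, f@B2}  OUT={a@B2, b@B3, c@B3, d@B3, e@B0, f@B2}
  B5:  IN={a@B2, a@B7, b@B3, b@B5, c@B3, d@B3, d@B6, e@B0, f@B2}  OUT={a@B2, a@B7, b@B5, c@B3, d@B3, d@B6, e@B0, f@B2}
  B6:  IN={a@B2, a@B7, b@B5, c@B3, d@B3, d@B6, e@B0, f@B2}  OUT={a@B2, a@B7, b@B5, c@B3, d@B6, e@B0, f@B2}
  B7:  IN={a@B2, a@B7, b@B3, b@B5, c@B3, d@B3, d@B6, e@B0, f@B2}  OUT={a@B7, b@B3, b@B5, c@B3, d@B3, d@B6, e@B0, f@B2}
  B8:  IN={a@B7, b@B3, b@B5, c@B3, d@B3, d@B6, e@B0, f@B2}  OUT={a@B8, b@B3, b@B5, c@B3, d@B3, d@B6, e@B8, f@B2}

Merge at B8: IN[B8] = OUT[B7] = {a@B7, b@B3, b@B5, c@B3, d@B3, d@B6, e@B0, f@B2}
Applying B8's transfer function to that IN value gives OUT[B8] (row B8 above).

Answer: {a@B8, b@B3, b@B5, c@B3, d@B3, d@B6, e@B8, f@B2}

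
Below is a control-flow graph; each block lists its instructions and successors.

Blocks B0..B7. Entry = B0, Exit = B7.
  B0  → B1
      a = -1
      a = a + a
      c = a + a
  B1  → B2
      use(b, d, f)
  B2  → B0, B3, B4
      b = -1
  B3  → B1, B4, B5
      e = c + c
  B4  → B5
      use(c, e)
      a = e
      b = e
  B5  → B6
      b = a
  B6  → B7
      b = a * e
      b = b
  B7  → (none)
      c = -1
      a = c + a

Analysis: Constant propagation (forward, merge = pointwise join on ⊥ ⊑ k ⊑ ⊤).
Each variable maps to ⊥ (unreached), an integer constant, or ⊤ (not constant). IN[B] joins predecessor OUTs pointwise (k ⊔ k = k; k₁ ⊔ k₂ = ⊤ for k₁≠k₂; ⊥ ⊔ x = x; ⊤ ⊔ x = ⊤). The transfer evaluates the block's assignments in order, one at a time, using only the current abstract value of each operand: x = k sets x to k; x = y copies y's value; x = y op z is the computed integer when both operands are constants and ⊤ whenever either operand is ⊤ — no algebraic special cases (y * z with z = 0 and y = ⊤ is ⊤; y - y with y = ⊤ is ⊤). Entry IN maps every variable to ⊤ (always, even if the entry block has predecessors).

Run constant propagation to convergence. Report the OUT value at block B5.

Fixpoint table:
  B0: | IN=(all ⊤) | OUT={a:-2, c:-4; rest ⊤}
  B1: | IN={a:-2, c:-4; rest ⊤} | OUT={a:-2, c:-4; rest ⊤}
  B2: | IN={a:-2, c:-4; rest ⊤} | OUT={a:-2, b:-1, c:-4; rest ⊤}
  B3: | IN={a:-2, b:-1, c:-4; rest ⊤} | OUT={a:-2, b:-1, c:-4, e:-8; rest ⊤}
  B4: | IN={a:-2, b:-1, c:-4; rest ⊤} | OUT={c:-4; rest ⊤}
  B5: | IN={c:-4; rest ⊤} | OUT={c:-4; rest ⊤}
  B6: | IN={c:-4; rest ⊤} | OUT={c:-4; rest ⊤}
  B7: | IN={c:-4; rest ⊤} | OUT={c:-1; rest ⊤}

Merge at B5: IN[B5] = OUT[B3] ⊔ OUT[B4] = {a: ⊤, b: ⊤, c: -4, d: ⊤, e: ⊤, f: ⊤}
Applying B5's transfer function to that IN value gives OUT[B5] (row B5 above).

Answer: {a: ⊤, b: ⊤, c: -4, d: ⊤, e: ⊤, f: ⊤}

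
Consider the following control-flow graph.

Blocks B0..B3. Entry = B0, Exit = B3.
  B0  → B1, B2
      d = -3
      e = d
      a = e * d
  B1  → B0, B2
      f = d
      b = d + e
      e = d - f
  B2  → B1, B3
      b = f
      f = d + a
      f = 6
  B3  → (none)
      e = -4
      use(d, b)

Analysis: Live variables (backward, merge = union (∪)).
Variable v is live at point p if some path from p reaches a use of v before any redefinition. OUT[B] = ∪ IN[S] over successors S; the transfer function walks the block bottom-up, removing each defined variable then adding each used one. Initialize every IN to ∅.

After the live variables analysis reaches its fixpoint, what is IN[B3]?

Answer: {b, d}

Derivation:
Converged values:
  B0: | IN={f} | OUT={a, d, e, f}
  B1: | IN={a, d, e} | OUT={a, d, e, f}
  B2: | IN={a, d, e, f} | OUT={a, b, d, e}
  B3: | IN={b, d} | OUT={}

B3 is the boundary node: OUT[B3] = {}
Applying B3's transfer function to that OUT value gives IN[B3] (row B3 above).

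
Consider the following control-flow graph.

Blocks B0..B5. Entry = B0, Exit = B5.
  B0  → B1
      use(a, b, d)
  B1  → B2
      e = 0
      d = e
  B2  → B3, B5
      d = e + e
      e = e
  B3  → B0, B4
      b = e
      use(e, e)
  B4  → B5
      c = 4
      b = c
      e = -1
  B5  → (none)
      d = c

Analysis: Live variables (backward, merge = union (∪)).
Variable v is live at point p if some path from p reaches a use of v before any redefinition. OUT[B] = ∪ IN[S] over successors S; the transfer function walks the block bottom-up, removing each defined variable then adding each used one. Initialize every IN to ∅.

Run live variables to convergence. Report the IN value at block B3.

Per-block solution:
  B0: | IN={a, b, c, d} | OUT={a, c}
  B1: | IN={a, c} | OUT={a, c, e}
  B2: | IN={a, c, e} | OUT={a, c, d, e}
  B3: | IN={a, c, d, e} | OUT={a, b, c, d}
  B4: | IN={} | OUT={c}
  B5: | IN={c} | OUT={}

Merge at B3: OUT[B3] = IN[B0] ⊔ IN[B4] = {a, b, c, d}
Applying B3's transfer function to that OUT value gives IN[B3] (row B3 above).

Answer: {a, c, d, e}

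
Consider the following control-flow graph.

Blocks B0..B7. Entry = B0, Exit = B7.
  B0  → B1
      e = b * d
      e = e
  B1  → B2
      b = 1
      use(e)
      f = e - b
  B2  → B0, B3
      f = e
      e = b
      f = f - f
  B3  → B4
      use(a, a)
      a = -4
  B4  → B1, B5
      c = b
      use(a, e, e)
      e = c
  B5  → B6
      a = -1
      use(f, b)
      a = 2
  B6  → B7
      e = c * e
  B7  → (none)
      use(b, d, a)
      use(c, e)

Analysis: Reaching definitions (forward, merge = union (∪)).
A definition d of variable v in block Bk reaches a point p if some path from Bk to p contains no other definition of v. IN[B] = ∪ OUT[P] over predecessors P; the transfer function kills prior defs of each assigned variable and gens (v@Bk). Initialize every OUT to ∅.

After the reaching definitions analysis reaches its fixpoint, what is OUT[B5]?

Answer: {a@B5, b@B1, c@B4, e@B4, f@B2}

Working:
Per-block solution:
  B0:   IN={a@B3, b@B1, c@B4, e@B2, f@B2}   OUT={a@B3, b@B1, c@B4, e@B0, f@B2}
  B1:   IN={a@B3, b@B1, c@B4, e@B0, e@B4, f@B2}   OUT={a@B3, b@B1, c@B4, e@B0, e@B4, f@B1}
  B2:   IN={a@B3, b@B1, c@B4, e@B0, e@B4, f@B1}   OUT={a@B3, b@B1, c@B4, e@B2, f@B2}
  B3:   IN={a@B3, b@B1, c@B4, e@B2, f@B2}   OUT={a@B3, b@B1, c@B4, e@B2, f@B2}
  B4:   IN={a@B3, b@B1, c@B4, e@B2, f@B2}   OUT={a@B3, b@B1, c@B4, e@B4, f@B2}
  B5:   IN={a@B3, b@B1, c@B4, e@B4, f@B2}   OUT={a@B5, b@B1, c@B4, e@B4, f@B2}
  B6:   IN={a@B5, b@B1, c@B4, e@B4, f@B2}   OUT={a@B5, b@B1, c@B4, e@B6, f@B2}
  B7:   IN={a@B5, b@B1, c@B4, e@B6, f@B2}   OUT={a@B5, b@B1, c@B4, e@B6, f@B2}

Merge at B5: IN[B5] = OUT[B4] = {a@B3, b@B1, c@B4, e@B4, f@B2}
Applying B5's transfer function to that IN value gives OUT[B5] (row B5 above).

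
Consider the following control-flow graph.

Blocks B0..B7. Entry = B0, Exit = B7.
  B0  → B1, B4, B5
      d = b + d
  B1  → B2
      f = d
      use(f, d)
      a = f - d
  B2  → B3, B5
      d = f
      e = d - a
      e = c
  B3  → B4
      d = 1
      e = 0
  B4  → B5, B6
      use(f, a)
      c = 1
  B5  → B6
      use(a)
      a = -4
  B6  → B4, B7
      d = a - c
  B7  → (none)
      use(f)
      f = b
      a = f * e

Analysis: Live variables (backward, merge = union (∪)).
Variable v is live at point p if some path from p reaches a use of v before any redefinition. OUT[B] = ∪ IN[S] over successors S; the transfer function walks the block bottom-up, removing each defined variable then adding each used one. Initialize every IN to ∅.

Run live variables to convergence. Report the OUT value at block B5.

Answer: {a, b, c, e, f}

Derivation:
Converged values:
  B0:  IN={a, b, c, d, e, f}  OUT={a, b, c, d, e, f}
  B1:  IN={b, c, d}  OUT={a, b, c, f}
  B2:  IN={a, b, c, f}  OUT={a, b, c, e, f}
  B3:  IN={a, b, f}  OUT={a, b, e, f}
  B4:  IN={a, b, e, f}  OUT={a, b, c, e, f}
  B5:  IN={a, b, c, e, f}  OUT={a, b, c, e, f}
  B6:  IN={a, b, c, e, f}  OUT={a, b, e, f}
  B7:  IN={b, e, f}  OUT={}

Merge at B5: OUT[B5] = IN[B6] = {a, b, c, e, f}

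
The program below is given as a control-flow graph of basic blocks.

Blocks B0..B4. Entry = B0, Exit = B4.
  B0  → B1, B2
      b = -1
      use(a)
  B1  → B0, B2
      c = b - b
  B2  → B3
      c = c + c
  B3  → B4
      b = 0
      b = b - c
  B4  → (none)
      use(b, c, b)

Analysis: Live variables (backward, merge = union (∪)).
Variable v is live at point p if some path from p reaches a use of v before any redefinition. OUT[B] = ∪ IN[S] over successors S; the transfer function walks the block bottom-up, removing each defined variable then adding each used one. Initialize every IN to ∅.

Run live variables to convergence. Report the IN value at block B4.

Converged values:
  B0:  IN={a, c}  OUT={a, b, c}
  B1:  IN={a, b}  OUT={a, c}
  B2:  IN={c}  OUT={c}
  B3:  IN={c}  OUT={b, c}
  B4:  IN={b, c}  OUT={}

B4 is the boundary node: OUT[B4] = {}
Applying B4's transfer function to that OUT value gives IN[B4] (row B4 above).

Answer: {b, c}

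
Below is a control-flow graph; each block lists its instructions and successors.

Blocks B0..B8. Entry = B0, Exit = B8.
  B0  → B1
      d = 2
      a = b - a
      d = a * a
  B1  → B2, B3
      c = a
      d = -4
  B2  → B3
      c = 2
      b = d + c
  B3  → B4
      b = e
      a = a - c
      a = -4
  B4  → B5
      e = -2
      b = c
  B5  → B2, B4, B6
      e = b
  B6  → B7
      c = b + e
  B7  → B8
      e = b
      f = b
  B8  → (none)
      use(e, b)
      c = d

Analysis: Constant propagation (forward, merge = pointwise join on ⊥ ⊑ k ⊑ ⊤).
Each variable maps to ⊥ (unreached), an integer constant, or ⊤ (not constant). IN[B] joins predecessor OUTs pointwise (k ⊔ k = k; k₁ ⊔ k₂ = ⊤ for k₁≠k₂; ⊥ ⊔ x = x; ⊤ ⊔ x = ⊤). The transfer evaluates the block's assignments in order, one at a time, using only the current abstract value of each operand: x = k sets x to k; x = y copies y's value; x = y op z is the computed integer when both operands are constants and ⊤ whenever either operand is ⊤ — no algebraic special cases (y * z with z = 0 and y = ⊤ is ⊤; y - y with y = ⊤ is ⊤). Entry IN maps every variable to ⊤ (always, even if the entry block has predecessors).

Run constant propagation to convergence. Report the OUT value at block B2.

Converged values:
  B0:  IN=(all ⊤)  OUT=(all ⊤)
  B1:  IN=(all ⊤)  OUT={d:-4; rest ⊤}
  B2:  IN={d:-4; rest ⊤}  OUT={b:-2, c:2, d:-4; rest ⊤}
  B3:  IN={d:-4; rest ⊤}  OUT={a:-4, d:-4; rest ⊤}
  B4:  IN={a:-4, d:-4; rest ⊤}  OUT={a:-4, d:-4, e:-2; rest ⊤}
  B5:  IN={a:-4, d:-4, e:-2; rest ⊤}  OUT={a:-4, d:-4; rest ⊤}
  B6:  IN={a:-4, d:-4; rest ⊤}  OUT={a:-4, d:-4; rest ⊤}
  B7:  IN={a:-4, d:-4; rest ⊤}  OUT={a:-4, d:-4; rest ⊤}
  B8:  IN={a:-4, d:-4; rest ⊤}  OUT={a:-4, c:-4, d:-4; rest ⊤}

Merge at B2: IN[B2] = OUT[B1] ⊔ OUT[B5] = {a: ⊤, b: ⊤, c: ⊤, d: -4, e: ⊤, f: ⊤}
Applying B2's transfer function to that IN value gives OUT[B2] (row B2 above).

Answer: {a: ⊤, b: -2, c: 2, d: -4, e: ⊤, f: ⊤}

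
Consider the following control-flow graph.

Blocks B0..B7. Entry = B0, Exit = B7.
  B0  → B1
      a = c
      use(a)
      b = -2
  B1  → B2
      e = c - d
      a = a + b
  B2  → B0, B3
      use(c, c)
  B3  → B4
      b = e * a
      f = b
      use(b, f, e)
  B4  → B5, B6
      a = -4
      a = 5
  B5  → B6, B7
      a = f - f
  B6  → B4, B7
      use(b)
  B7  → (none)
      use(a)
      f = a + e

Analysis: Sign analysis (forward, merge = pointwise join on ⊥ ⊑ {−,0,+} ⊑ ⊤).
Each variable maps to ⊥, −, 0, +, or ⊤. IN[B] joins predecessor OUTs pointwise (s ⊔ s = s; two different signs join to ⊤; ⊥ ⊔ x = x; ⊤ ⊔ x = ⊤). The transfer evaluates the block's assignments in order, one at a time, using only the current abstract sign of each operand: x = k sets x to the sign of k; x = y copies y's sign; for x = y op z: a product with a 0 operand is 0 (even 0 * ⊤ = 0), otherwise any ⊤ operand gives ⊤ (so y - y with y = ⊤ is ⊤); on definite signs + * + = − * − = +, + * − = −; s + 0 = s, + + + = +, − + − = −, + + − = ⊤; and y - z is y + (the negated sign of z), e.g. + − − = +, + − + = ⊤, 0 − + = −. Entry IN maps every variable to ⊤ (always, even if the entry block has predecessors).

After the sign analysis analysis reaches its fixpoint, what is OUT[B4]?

Fixpoint table:
  B0:  IN=(all ⊤)  OUT={b:-; rest ⊤}
  B1:  IN={b:-; rest ⊤}  OUT={b:-; rest ⊤}
  B2:  IN={b:-; rest ⊤}  OUT={b:-; rest ⊤}
  B3:  IN={b:-; rest ⊤}  OUT=(all ⊤)
  B4:  IN=(all ⊤)  OUT={a:+; rest ⊤}
  B5:  IN={a:+; rest ⊤}  OUT=(all ⊤)
  B6:  IN=(all ⊤)  OUT=(all ⊤)
  B7:  IN=(all ⊤)  OUT=(all ⊤)

Merge at B4: IN[B4] = OUT[B3] ⊔ OUT[B6] = {a: ⊤, b: ⊤, c: ⊤, d: ⊤, e: ⊤, f: ⊤}
Applying B4's transfer function to that IN value gives OUT[B4] (row B4 above).

Answer: {a: +, b: ⊤, c: ⊤, d: ⊤, e: ⊤, f: ⊤}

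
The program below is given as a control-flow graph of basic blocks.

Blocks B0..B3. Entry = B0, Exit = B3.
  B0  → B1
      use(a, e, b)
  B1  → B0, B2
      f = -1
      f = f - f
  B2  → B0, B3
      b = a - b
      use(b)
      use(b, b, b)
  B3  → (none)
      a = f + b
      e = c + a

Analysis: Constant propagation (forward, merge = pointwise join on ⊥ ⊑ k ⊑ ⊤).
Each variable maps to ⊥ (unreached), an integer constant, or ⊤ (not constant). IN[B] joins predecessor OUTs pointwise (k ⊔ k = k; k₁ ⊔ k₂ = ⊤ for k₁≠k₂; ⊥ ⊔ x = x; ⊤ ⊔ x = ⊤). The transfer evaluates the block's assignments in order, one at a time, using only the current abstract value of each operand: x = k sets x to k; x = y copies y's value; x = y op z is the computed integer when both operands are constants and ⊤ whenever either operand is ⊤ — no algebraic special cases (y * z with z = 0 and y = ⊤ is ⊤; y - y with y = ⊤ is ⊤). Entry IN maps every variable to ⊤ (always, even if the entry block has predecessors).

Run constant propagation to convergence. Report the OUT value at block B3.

Answer: {a: ⊤, b: ⊤, c: ⊤, d: ⊤, e: ⊤, f: 0}

Derivation:
Per-block solution:
  B0: | IN=(all ⊤) | OUT=(all ⊤)
  B1: | IN=(all ⊤) | OUT={f:0; rest ⊤}
  B2: | IN={f:0; rest ⊤} | OUT={f:0; rest ⊤}
  B3: | IN={f:0; rest ⊤} | OUT={f:0; rest ⊤}

Merge at B3: IN[B3] = OUT[B2] = {a: ⊤, b: ⊤, c: ⊤, d: ⊤, e: ⊤, f: 0}
Applying B3's transfer function to that IN value gives OUT[B3] (row B3 above).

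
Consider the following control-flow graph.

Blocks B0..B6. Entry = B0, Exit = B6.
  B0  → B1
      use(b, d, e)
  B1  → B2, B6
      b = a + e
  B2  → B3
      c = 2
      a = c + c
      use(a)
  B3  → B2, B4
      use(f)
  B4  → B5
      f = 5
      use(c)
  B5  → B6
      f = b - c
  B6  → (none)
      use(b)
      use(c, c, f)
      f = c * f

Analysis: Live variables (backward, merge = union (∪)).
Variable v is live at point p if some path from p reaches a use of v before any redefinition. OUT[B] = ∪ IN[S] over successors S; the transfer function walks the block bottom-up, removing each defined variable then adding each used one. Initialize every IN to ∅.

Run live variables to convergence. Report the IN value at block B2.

Per-block solution:
  B0:  IN={a, b, c, d, e, f}  OUT={a, c, e, f}
  B1:  IN={a, c, e, f}  OUT={b, c, f}
  B2:  IN={b, f}  OUT={b, c, f}
  B3:  IN={b, c, f}  OUT={b, c, f}
  B4:  IN={b, c}  OUT={b, c}
  B5:  IN={b, c}  OUT={b, c, f}
  B6:  IN={b, c, f}  OUT={}

Merge at B2: OUT[B2] = IN[B3] = {b, c, f}
Applying B2's transfer function to that OUT value gives IN[B2] (row B2 above).

Answer: {b, f}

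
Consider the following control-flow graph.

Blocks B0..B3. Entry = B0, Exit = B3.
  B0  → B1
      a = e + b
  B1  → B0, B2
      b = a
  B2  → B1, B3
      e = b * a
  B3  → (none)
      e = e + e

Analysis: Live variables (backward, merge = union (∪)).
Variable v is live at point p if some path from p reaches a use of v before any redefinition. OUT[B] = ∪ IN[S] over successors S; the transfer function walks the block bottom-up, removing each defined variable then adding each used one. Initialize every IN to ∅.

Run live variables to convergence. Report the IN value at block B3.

Answer: {e}

Trace:
Converged values:
  B0:   IN={b, e}   OUT={a, e}
  B1:   IN={a, e}   OUT={a, b, e}
  B2:   IN={a, b}   OUT={a, e}
  B3:   IN={e}   OUT={}

B3 is the boundary node: OUT[B3] = {}
Applying B3's transfer function to that OUT value gives IN[B3] (row B3 above).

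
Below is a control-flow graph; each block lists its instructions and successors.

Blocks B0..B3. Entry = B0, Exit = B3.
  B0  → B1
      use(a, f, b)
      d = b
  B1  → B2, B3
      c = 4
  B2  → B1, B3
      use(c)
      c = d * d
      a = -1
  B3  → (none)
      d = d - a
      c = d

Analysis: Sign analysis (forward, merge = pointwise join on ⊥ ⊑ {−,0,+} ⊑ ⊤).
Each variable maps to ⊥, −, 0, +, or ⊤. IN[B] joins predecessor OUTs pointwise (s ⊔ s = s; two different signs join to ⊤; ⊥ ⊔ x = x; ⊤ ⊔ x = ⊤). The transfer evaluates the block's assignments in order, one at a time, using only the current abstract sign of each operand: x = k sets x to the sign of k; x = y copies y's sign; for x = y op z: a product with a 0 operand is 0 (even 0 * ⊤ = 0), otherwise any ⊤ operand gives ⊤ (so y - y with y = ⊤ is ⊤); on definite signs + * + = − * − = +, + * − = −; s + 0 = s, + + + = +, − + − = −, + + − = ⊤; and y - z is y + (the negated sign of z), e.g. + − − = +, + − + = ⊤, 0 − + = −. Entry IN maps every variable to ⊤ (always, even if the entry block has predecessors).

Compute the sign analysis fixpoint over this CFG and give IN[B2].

Fixpoint table:
  B0:  IN=(all ⊤)  OUT=(all ⊤)
  B1:  IN=(all ⊤)  OUT={c:+; rest ⊤}
  B2:  IN={c:+; rest ⊤}  OUT={a:-; rest ⊤}
  B3:  IN=(all ⊤)  OUT=(all ⊤)

Merge at B2: IN[B2] = OUT[B1] = {a: ⊤, b: ⊤, c: +, d: ⊤, e: ⊤, f: ⊤}

Answer: {a: ⊤, b: ⊤, c: +, d: ⊤, e: ⊤, f: ⊤}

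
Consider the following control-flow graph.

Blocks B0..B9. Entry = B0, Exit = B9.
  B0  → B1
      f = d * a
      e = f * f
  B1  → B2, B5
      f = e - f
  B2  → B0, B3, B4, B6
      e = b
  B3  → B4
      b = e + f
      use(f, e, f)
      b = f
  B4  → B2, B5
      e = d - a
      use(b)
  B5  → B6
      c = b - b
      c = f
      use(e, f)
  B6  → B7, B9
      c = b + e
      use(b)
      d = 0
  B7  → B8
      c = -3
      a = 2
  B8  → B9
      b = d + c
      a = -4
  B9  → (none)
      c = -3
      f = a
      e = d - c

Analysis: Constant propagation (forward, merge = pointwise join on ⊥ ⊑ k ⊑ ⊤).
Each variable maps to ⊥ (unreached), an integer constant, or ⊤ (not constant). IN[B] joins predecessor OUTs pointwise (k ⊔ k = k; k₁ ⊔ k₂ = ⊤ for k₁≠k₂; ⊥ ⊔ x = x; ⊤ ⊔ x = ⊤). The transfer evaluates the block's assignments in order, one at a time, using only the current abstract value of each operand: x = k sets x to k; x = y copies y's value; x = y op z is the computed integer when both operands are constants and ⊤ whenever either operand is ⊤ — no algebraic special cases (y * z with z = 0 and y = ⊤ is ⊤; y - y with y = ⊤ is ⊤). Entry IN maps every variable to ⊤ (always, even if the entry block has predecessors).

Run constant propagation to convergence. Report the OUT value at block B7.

Answer: {a: 2, b: ⊤, c: -3, d: 0, e: ⊤, f: ⊤}

Derivation:
Per-block solution:
  B0: | IN=(all ⊤) | OUT=(all ⊤)
  B1: | IN=(all ⊤) | OUT=(all ⊤)
  B2: | IN=(all ⊤) | OUT=(all ⊤)
  B3: | IN=(all ⊤) | OUT=(all ⊤)
  B4: | IN=(all ⊤) | OUT=(all ⊤)
  B5: | IN=(all ⊤) | OUT=(all ⊤)
  B6: | IN=(all ⊤) | OUT={d:0; rest ⊤}
  B7: | IN={d:0; rest ⊤} | OUT={a:2, c:-3, d:0; rest ⊤}
  B8: | IN={a:2, c:-3, d:0; rest ⊤} | OUT={a:-4, b:-3, c:-3, d:0; rest ⊤}
  B9: | IN={d:0; rest ⊤} | OUT={c:-3, d:0, e:3; rest ⊤}

Merge at B7: IN[B7] = OUT[B6] = {a: ⊤, b: ⊤, c: ⊤, d: 0, e: ⊤, f: ⊤}
Applying B7's transfer function to that IN value gives OUT[B7] (row B7 above).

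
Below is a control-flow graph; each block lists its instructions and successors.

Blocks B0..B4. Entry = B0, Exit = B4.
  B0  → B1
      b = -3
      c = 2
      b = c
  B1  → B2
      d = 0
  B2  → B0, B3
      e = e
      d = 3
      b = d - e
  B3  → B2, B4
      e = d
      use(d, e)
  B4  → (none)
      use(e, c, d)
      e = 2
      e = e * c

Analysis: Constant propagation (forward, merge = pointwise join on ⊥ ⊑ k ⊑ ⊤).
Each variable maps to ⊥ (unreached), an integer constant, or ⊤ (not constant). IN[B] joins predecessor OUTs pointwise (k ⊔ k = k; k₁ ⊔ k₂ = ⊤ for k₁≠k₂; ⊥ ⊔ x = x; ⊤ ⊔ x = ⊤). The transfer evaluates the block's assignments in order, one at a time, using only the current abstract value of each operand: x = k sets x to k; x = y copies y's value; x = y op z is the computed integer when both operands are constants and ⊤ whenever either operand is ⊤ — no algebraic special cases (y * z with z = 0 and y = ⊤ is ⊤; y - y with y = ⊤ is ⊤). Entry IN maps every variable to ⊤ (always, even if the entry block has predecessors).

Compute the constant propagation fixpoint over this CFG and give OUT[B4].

Converged values:
  B0:  IN=(all ⊤)  OUT={b:2, c:2; rest ⊤}
  B1:  IN={b:2, c:2; rest ⊤}  OUT={b:2, c:2, d:0; rest ⊤}
  B2:  IN={c:2; rest ⊤}  OUT={c:2, d:3; rest ⊤}
  B3:  IN={c:2, d:3; rest ⊤}  OUT={c:2, d:3, e:3; rest ⊤}
  B4:  IN={c:2, d:3, e:3; rest ⊤}  OUT={c:2, d:3, e:4; rest ⊤}

Merge at B4: IN[B4] = OUT[B3] = {a: ⊤, b: ⊤, c: 2, d: 3, e: 3, f: ⊤}
Applying B4's transfer function to that IN value gives OUT[B4] (row B4 above).

Answer: {a: ⊤, b: ⊤, c: 2, d: 3, e: 4, f: ⊤}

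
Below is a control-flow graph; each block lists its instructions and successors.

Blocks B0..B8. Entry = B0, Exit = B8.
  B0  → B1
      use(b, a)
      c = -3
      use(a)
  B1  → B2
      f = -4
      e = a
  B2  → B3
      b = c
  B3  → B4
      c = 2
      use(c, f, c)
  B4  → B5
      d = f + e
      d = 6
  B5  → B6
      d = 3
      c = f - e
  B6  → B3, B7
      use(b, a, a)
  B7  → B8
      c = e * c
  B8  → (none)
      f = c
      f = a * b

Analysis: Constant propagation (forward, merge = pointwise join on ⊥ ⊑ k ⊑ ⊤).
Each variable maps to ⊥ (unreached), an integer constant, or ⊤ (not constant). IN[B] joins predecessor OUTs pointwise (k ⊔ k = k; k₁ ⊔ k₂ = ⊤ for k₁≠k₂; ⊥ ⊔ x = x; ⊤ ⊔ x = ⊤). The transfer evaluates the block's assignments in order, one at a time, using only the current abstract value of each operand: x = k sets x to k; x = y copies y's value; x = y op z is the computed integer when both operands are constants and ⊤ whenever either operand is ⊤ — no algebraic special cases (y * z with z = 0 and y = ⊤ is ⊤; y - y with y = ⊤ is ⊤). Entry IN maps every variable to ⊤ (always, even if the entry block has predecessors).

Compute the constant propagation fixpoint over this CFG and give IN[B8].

Converged values:
  B0: | IN=(all ⊤) | OUT={c:-3; rest ⊤}
  B1: | IN={c:-3; rest ⊤} | OUT={c:-3, f:-4; rest ⊤}
  B2: | IN={c:-3, f:-4; rest ⊤} | OUT={b:-3, c:-3, f:-4; rest ⊤}
  B3: | IN={b:-3, f:-4; rest ⊤} | OUT={b:-3, c:2, f:-4; rest ⊤}
  B4: | IN={b:-3, c:2, f:-4; rest ⊤} | OUT={b:-3, c:2, d:6, f:-4; rest ⊤}
  B5: | IN={b:-3, c:2, d:6, f:-4; rest ⊤} | OUT={b:-3, d:3, f:-4; rest ⊤}
  B6: | IN={b:-3, d:3, f:-4; rest ⊤} | OUT={b:-3, d:3, f:-4; rest ⊤}
  B7: | IN={b:-3, d:3, f:-4; rest ⊤} | OUT={b:-3, d:3, f:-4; rest ⊤}
  B8: | IN={b:-3, d:3, f:-4; rest ⊤} | OUT={b:-3, d:3; rest ⊤}

Merge at B8: IN[B8] = OUT[B7] = {a: ⊤, b: -3, c: ⊤, d: 3, e: ⊤, f: -4}

Answer: {a: ⊤, b: -3, c: ⊤, d: 3, e: ⊤, f: -4}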